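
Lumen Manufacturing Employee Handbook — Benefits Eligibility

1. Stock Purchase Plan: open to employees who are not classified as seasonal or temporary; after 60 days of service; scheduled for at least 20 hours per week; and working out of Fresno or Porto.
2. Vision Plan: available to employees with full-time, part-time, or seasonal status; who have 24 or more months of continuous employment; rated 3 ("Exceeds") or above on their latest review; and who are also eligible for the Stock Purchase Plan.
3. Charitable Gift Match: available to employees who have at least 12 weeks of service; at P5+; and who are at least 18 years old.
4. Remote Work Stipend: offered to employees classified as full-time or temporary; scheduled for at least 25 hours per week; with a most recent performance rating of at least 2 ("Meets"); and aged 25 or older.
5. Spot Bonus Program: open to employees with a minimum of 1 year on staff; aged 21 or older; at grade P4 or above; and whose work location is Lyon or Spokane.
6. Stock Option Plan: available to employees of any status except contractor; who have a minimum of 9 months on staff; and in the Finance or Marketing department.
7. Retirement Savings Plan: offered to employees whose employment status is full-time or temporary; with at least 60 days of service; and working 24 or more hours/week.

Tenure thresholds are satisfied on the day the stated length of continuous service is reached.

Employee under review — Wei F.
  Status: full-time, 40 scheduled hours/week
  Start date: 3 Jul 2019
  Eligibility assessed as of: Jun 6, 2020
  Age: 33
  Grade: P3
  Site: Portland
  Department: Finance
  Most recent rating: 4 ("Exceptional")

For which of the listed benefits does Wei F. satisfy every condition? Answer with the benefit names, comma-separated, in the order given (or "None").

Service from 3 Jul 2019 to Jun 6, 2020: 339 days.
Stock Purchase Plan — status full-time ✓ (not excluded); service 339 days ≥ 60 days ✓; 40 hrs/wk ≥ 20 ✓; site Portland ✗ (not Fresno or Porto) → not eligible.
Vision Plan — status full-time ✓; service 339 days < 24 months (≈720 days) ✗ → not eligible.
Charitable Gift Match — service 339 days ≥ 12 weeks (≈84 days) ✓; grade P3 < P5 ✗ → not eligible.
Remote Work Stipend — status full-time ✓; 40 hrs/wk ≥ 25 ✓; rating 4 ≥ 2 ✓; age 33 ≥ 25 ✓ → eligible.
Spot Bonus Program — service 339 days < 1 year (≈365 days) ✗ → not eligible.
Stock Option Plan — status full-time ✓ (not excluded); service 339 days ≥ 9 months (≈270 days) ✓; dept Finance ✓ → eligible.
Retirement Savings Plan — status full-time ✓; service 339 days ≥ 60 days ✓; 40 hrs/wk ≥ 24 ✓ → eligible.

Remote Work Stipend, Stock Option Plan, Retirement Savings Plan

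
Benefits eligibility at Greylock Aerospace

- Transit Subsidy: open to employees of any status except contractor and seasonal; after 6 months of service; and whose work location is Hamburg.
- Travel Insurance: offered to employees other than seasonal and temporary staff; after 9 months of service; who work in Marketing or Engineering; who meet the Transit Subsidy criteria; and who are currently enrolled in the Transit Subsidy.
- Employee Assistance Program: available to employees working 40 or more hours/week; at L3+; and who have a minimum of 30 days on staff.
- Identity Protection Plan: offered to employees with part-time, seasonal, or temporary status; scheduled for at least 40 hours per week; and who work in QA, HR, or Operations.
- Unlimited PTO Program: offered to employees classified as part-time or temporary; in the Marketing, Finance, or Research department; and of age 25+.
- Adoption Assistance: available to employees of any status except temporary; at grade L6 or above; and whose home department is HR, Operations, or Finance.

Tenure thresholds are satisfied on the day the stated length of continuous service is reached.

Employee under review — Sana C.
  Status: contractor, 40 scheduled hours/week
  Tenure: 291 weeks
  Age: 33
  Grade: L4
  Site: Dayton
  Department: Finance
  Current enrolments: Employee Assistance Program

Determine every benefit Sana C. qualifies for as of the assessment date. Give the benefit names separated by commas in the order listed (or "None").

Transit Subsidy — status contractor ✗ (excluded) → not eligible.
Travel Insurance — status contractor ✓ (not excluded); service 291 weeks ≥ 9 months (≈270 days) ✓; dept Finance ✗ → not eligible.
Employee Assistance Program — 40 hrs/wk ≥ 40 ✓; grade L4 ≥ L3 ✓; service 291 weeks ≥ 30 days ✓ → eligible.
Identity Protection Plan — status contractor ✗ (requires part-time, seasonal, or temporary) → not eligible.
Unlimited PTO Program — status contractor ✗ (requires part-time or temporary) → not eligible.
Adoption Assistance — status contractor ✓ (not excluded); grade L4 < L6 ✗ → not eligible.

Employee Assistance Program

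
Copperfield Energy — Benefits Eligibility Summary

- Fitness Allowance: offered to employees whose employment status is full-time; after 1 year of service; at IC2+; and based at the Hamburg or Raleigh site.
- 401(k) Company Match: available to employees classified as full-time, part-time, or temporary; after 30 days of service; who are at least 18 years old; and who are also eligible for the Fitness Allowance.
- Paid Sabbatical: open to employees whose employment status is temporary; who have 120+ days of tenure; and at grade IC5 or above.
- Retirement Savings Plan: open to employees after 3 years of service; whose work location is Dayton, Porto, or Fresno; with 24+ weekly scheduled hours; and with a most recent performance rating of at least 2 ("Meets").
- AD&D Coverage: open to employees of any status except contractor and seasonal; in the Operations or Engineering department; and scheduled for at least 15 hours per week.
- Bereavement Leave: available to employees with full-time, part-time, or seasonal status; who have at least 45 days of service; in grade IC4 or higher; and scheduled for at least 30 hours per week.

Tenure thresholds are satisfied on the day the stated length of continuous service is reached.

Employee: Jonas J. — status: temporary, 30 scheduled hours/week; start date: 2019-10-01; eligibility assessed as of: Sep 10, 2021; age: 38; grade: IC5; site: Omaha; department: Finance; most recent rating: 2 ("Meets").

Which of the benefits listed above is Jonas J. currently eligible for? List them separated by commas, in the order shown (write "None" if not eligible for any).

Service from 2019-10-01 to Sep 10, 2021: 710 days.
Fitness Allowance — status temporary ✗ (requires full-time) → not eligible.
401(k) Company Match — status temporary ✓; service 710 days ≥ 30 days ✓; age 38 ≥ 18 ✓; not eligible for Fitness Allowance ✗ → not eligible.
Paid Sabbatical — status temporary ✓; service 710 days ≥ 120 days ✓; grade IC5 ≥ IC5 ✓ → eligible.
Retirement Savings Plan — service 710 days < 3 years (≈1095 days) ✗ → not eligible.
AD&D Coverage — status temporary ✓ (not excluded); dept Finance ✗ → not eligible.
Bereavement Leave — status temporary ✗ (requires full-time, part-time, or seasonal) → not eligible.

Paid Sabbatical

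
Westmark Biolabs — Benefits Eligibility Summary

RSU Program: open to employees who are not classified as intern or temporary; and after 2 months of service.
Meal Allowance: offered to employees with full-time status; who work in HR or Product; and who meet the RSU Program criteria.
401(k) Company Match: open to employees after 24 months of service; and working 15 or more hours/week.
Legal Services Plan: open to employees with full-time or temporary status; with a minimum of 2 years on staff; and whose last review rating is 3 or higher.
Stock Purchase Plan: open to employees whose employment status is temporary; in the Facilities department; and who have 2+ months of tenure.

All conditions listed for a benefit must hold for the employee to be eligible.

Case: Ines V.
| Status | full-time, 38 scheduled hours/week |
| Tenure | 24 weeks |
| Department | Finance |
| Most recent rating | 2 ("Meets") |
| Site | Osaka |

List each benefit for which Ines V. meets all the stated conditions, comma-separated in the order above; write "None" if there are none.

RSU Program

RSU Program — status full-time ✓ (not excluded); service 24 weeks ≥ 2 months (≈60 days) ✓ → eligible.
Meal Allowance — status full-time ✓; dept Finance ✗ → not eligible.
401(k) Company Match — service 24 weeks < 24 months (≈720 days) ✗ → not eligible.
Legal Services Plan — status full-time ✓; service 24 weeks < 2 years (≈730 days) ✗ → not eligible.
Stock Purchase Plan — status full-time ✗ (requires temporary) → not eligible.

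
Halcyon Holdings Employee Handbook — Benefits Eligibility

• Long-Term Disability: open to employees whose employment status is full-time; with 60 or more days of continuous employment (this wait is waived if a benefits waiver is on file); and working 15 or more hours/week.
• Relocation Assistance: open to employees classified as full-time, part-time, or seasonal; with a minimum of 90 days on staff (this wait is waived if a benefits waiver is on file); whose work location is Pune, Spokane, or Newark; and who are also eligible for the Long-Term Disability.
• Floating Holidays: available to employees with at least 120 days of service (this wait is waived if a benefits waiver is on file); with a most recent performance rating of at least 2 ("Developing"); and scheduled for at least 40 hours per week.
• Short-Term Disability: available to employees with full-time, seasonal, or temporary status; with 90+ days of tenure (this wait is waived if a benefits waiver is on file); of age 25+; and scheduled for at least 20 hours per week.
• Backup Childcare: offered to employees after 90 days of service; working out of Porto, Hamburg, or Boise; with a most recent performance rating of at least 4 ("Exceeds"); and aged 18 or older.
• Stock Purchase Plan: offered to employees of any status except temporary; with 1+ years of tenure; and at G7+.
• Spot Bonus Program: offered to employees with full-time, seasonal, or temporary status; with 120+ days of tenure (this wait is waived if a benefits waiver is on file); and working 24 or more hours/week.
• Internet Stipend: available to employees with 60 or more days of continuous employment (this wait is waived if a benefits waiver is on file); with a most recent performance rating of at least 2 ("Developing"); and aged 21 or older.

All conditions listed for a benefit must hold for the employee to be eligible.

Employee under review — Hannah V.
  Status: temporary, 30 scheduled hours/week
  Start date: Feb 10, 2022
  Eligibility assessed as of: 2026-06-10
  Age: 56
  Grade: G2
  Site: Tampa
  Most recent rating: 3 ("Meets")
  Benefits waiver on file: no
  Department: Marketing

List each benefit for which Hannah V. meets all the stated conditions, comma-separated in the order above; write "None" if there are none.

Short-Term Disability, Spot Bonus Program, Internet Stipend

Service from Feb 10, 2022 to 2026-06-10: 1581 days.
Long-Term Disability — status temporary ✗ (requires full-time) → not eligible.
Relocation Assistance — status temporary ✗ (requires full-time, part-time, or seasonal) → not eligible.
Floating Holidays — no waiver, service 1581 days ≥ 120 days ✓; rating 3 ≥ 2 ✓; 30 hrs/wk < 40 ✗ → not eligible.
Short-Term Disability — status temporary ✓; no waiver, service 1581 days ≥ 90 days ✓; age 56 ≥ 25 ✓; 30 hrs/wk ≥ 20 ✓ → eligible.
Backup Childcare — service 1581 days ≥ 90 days ✓; site Tampa ✗ (not Porto, Hamburg, or Boise) → not eligible.
Stock Purchase Plan — status temporary ✗ (excluded) → not eligible.
Spot Bonus Program — status temporary ✓; no waiver, service 1581 days ≥ 120 days ✓; 30 hrs/wk ≥ 24 ✓ → eligible.
Internet Stipend — no waiver, service 1581 days ≥ 60 days ✓; rating 3 ≥ 2 ✓; age 56 ≥ 21 ✓ → eligible.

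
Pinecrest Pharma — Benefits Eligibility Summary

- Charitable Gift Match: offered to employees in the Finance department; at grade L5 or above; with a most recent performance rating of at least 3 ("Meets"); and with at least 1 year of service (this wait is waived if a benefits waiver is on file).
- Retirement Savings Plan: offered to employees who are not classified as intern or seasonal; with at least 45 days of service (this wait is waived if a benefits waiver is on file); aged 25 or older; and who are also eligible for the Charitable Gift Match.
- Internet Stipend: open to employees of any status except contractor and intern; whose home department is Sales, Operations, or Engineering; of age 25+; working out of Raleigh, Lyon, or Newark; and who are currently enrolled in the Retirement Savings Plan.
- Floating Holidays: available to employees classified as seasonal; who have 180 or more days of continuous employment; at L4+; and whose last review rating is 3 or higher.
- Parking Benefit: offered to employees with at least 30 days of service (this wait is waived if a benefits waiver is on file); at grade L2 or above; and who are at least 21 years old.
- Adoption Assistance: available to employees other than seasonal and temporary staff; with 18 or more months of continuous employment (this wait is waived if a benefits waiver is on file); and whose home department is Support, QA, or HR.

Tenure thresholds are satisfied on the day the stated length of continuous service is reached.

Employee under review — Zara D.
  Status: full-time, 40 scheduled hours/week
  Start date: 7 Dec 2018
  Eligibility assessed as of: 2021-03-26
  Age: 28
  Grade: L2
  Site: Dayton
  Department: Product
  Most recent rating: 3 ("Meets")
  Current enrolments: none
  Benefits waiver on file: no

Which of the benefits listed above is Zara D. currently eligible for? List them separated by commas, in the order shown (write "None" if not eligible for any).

Parking Benefit

Service from 7 Dec 2018 to 2021-03-26: 840 days.
Charitable Gift Match — dept Product ✗ → not eligible.
Retirement Savings Plan — status full-time ✓ (not excluded); no waiver, service 840 days ≥ 45 days ✓; age 28 ≥ 25 ✓; not eligible for Charitable Gift Match ✗ → not eligible.
Internet Stipend — status full-time ✓ (not excluded); dept Product ✗ → not eligible.
Floating Holidays — status full-time ✗ (requires seasonal) → not eligible.
Parking Benefit — no waiver, service 840 days ≥ 30 days ✓; grade L2 ≥ L2 ✓; age 28 ≥ 21 ✓ → eligible.
Adoption Assistance — status full-time ✓ (not excluded); no waiver, service 840 days ≥ 18 months (≈540 days) ✓; dept Product ✗ → not eligible.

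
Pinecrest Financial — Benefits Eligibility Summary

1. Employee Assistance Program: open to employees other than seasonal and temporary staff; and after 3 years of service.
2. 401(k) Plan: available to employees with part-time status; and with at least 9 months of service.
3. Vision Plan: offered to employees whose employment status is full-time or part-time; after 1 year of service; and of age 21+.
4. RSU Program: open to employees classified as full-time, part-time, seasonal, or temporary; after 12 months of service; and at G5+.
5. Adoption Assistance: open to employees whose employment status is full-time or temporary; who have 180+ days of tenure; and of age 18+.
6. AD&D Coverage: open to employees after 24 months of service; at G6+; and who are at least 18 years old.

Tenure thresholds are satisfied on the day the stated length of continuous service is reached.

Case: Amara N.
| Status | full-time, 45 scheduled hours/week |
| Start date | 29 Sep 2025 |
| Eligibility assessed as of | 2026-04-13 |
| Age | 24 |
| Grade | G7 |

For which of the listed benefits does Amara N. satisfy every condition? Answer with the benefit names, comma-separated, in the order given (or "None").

Service from 29 Sep 2025 to 2026-04-13: 196 days.
Employee Assistance Program — status full-time ✓ (not excluded); service 196 days < 3 years (≈1095 days) ✗ → not eligible.
401(k) Plan — status full-time ✗ (requires part-time) → not eligible.
Vision Plan — status full-time ✓; service 196 days < 1 year (≈365 days) ✗ → not eligible.
RSU Program — status full-time ✓; service 196 days < 12 months (≈360 days) ✗ → not eligible.
Adoption Assistance — status full-time ✓; service 196 days ≥ 180 days ✓; age 24 ≥ 18 ✓ → eligible.
AD&D Coverage — service 196 days < 24 months (≈720 days) ✗ → not eligible.

Adoption Assistance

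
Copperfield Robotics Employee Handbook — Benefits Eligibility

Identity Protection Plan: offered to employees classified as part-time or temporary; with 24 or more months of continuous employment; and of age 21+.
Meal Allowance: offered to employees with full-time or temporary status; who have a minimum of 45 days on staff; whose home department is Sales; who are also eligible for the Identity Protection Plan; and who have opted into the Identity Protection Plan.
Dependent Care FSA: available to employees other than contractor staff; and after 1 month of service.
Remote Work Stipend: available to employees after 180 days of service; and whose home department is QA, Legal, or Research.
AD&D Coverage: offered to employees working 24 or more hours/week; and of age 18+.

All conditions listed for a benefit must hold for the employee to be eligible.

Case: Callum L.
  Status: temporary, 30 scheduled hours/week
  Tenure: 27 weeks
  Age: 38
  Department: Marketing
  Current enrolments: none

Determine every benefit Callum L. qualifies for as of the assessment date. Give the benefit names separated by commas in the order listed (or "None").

Identity Protection Plan — status temporary ✓; service 27 weeks < 24 months (≈720 days) ✗ → not eligible.
Meal Allowance — status temporary ✓; service 27 weeks ≥ 45 days ✓; dept Marketing ✗ → not eligible.
Dependent Care FSA — status temporary ✓ (not excluded); service 27 weeks ≥ 1 month (≈30 days) ✓ → eligible.
Remote Work Stipend — service 27 weeks ≥ 180 days ✓; dept Marketing ✗ → not eligible.
AD&D Coverage — 30 hrs/wk ≥ 24 ✓; age 38 ≥ 18 ✓ → eligible.

Dependent Care FSA, AD&D Coverage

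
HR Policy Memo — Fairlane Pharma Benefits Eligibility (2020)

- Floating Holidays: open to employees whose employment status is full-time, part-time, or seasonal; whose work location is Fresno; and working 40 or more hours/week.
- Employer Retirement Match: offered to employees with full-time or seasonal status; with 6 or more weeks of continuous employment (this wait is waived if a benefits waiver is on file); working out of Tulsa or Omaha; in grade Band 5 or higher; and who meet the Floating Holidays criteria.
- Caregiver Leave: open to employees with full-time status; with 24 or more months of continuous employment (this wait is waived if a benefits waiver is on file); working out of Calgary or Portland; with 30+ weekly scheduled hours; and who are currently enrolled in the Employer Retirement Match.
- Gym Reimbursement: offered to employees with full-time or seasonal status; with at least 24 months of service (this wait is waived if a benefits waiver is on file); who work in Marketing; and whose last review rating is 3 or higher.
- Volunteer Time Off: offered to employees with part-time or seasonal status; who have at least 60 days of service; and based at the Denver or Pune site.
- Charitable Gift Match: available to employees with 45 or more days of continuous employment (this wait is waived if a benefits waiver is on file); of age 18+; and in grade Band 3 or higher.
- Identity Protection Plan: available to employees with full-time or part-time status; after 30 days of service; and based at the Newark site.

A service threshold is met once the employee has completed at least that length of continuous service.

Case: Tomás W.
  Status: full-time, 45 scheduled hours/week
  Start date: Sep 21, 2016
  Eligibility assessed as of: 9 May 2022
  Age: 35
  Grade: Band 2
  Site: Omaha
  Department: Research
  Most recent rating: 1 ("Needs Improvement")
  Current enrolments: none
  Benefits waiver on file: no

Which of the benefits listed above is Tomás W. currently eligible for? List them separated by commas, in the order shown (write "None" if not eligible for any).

None

Service from Sep 21, 2016 to 9 May 2022: 2056 days.
Floating Holidays — status full-time ✓; site Omaha ✗ (not Fresno) → not eligible.
Employer Retirement Match — status full-time ✓; no waiver, service 2056 days ≥ 6 weeks (≈42 days) ✓; site Omaha ✓; grade Band 2 < Band 5 ✗ → not eligible.
Caregiver Leave — status full-time ✓; no waiver, service 2056 days ≥ 24 months (≈720 days) ✓; site Omaha ✗ (not Calgary or Portland) → not eligible.
Gym Reimbursement — status full-time ✓; no waiver, service 2056 days ≥ 24 months (≈720 days) ✓; dept Research ✗ → not eligible.
Volunteer Time Off — status full-time ✗ (requires part-time or seasonal) → not eligible.
Charitable Gift Match — no waiver, service 2056 days ≥ 45 days ✓; age 35 ≥ 18 ✓; grade Band 2 < Band 3 ✗ → not eligible.
Identity Protection Plan — status full-time ✓; service 2056 days ≥ 30 days ✓; site Omaha ✗ (not Newark) → not eligible.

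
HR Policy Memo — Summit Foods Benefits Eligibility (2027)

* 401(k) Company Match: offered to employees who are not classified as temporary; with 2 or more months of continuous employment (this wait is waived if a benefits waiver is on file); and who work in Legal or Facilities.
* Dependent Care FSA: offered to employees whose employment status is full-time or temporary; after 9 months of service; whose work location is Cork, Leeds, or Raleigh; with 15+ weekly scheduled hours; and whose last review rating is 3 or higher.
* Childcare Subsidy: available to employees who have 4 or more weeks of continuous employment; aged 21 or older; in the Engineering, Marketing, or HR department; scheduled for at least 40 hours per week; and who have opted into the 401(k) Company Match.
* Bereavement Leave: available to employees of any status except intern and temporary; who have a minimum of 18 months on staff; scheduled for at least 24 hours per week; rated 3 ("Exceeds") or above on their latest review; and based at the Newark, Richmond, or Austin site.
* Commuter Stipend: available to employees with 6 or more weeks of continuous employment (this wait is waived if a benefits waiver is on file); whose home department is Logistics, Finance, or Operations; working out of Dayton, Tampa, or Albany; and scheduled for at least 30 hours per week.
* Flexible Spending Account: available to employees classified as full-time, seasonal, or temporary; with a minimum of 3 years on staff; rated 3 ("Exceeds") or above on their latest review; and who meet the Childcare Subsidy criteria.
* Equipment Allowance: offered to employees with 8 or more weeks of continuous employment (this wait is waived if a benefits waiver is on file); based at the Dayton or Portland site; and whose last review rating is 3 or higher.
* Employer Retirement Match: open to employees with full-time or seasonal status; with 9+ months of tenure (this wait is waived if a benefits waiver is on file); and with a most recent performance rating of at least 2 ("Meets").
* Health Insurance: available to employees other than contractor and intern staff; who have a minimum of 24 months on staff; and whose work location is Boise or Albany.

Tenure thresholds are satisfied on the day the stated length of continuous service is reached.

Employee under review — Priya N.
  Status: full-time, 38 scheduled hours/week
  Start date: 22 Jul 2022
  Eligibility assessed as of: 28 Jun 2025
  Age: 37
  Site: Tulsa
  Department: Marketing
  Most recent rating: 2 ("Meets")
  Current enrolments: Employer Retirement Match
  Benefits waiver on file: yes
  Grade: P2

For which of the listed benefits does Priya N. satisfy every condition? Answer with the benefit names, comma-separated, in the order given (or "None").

Service from 22 Jul 2022 to 28 Jun 2025: 1072 days.
401(k) Company Match — status full-time ✓ (not excluded); benefits waiver on file ✓; dept Marketing ✗ → not eligible.
Dependent Care FSA — status full-time ✓; service 1072 days ≥ 9 months (≈270 days) ✓; site Tulsa ✗ (not Cork, Leeds, or Raleigh) → not eligible.
Childcare Subsidy — service 1072 days ≥ 4 weeks (≈28 days) ✓; age 37 ≥ 21 ✓; dept Marketing ✓; 38 hrs/wk < 40 ✗ → not eligible.
Bereavement Leave — status full-time ✓ (not excluded); service 1072 days ≥ 18 months (≈540 days) ✓; 38 hrs/wk ≥ 24 ✓; rating 2 < 3 ✗ → not eligible.
Commuter Stipend — benefits waiver on file ✓; dept Marketing ✗ → not eligible.
Flexible Spending Account — status full-time ✓; service 1072 days < 3 years (≈1095 days) ✗ → not eligible.
Equipment Allowance — benefits waiver on file ✓; site Tulsa ✗ (not Dayton or Portland) → not eligible.
Employer Retirement Match — status full-time ✓; benefits waiver on file ✓; rating 2 ≥ 2 ✓ → eligible.
Health Insurance — status full-time ✓ (not excluded); service 1072 days ≥ 24 months (≈720 days) ✓; site Tulsa ✗ (not Boise or Albany) → not eligible.

Employer Retirement Match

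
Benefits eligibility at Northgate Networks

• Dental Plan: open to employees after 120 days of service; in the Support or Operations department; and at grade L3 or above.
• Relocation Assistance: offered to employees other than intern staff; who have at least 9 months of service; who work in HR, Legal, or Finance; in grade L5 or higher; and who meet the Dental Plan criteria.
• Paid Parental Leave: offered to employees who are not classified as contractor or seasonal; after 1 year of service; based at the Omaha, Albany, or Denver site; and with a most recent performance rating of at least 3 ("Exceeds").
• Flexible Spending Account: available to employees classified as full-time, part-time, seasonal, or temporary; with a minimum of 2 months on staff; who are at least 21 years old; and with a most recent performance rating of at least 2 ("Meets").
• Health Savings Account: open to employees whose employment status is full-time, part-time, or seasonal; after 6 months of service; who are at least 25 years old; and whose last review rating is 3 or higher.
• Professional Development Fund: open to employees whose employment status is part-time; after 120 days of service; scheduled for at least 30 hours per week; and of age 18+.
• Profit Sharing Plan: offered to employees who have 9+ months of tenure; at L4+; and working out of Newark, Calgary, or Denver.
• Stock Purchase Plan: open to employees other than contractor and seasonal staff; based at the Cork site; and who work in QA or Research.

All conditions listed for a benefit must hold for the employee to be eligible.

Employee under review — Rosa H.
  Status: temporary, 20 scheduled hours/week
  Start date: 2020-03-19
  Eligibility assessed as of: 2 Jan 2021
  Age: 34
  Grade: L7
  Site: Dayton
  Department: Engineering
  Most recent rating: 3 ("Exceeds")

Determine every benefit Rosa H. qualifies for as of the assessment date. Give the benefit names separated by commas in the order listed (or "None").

Service from 2020-03-19 to 2 Jan 2021: 289 days.
Dental Plan — service 289 days ≥ 120 days ✓; dept Engineering ✗ → not eligible.
Relocation Assistance — status temporary ✓ (not excluded); service 289 days ≥ 9 months (≈270 days) ✓; dept Engineering ✗ → not eligible.
Paid Parental Leave — status temporary ✓ (not excluded); service 289 days < 1 year (≈365 days) ✗ → not eligible.
Flexible Spending Account — status temporary ✓; service 289 days ≥ 2 months (≈60 days) ✓; age 34 ≥ 21 ✓; rating 3 ≥ 2 ✓ → eligible.
Health Savings Account — status temporary ✗ (requires full-time, part-time, or seasonal) → not eligible.
Professional Development Fund — status temporary ✗ (requires part-time) → not eligible.
Profit Sharing Plan — service 289 days ≥ 9 months (≈270 days) ✓; grade L7 ≥ L4 ✓; site Dayton ✗ (not Newark, Calgary, or Denver) → not eligible.
Stock Purchase Plan — status temporary ✓ (not excluded); site Dayton ✗ (not Cork) → not eligible.

Flexible Spending Account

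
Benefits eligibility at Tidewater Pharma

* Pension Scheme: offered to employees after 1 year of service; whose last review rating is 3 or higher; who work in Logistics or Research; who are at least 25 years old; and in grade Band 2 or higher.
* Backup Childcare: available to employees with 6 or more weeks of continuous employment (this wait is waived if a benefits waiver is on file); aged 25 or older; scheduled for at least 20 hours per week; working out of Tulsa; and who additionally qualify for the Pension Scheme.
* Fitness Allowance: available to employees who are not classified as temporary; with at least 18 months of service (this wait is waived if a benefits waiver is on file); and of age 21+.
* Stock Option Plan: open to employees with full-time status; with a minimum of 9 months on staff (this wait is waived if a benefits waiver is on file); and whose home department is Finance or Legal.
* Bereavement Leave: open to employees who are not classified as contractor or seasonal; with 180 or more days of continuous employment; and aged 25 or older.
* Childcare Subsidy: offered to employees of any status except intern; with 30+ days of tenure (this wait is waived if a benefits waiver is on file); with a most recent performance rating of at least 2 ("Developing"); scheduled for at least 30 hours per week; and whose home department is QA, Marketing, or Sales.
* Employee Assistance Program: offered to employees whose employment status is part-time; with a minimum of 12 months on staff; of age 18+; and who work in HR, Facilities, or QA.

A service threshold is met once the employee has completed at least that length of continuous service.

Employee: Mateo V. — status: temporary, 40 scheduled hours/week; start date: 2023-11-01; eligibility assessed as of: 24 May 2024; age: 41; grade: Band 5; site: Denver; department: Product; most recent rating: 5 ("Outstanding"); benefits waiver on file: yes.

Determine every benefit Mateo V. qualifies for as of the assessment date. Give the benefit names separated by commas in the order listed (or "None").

Service from 2023-11-01 to 24 May 2024: 205 days.
Pension Scheme — service 205 days < 1 year (≈365 days) ✗ → not eligible.
Backup Childcare — benefits waiver on file ✓; age 41 ≥ 25 ✓; 40 hrs/wk ≥ 20 ✓; site Denver ✗ (not Tulsa) → not eligible.
Fitness Allowance — status temporary ✗ (excluded) → not eligible.
Stock Option Plan — status temporary ✗ (requires full-time) → not eligible.
Bereavement Leave — status temporary ✓ (not excluded); service 205 days ≥ 180 days ✓; age 41 ≥ 25 ✓ → eligible.
Childcare Subsidy — status temporary ✓ (not excluded); benefits waiver on file ✓; rating 5 ≥ 2 ✓; 40 hrs/wk ≥ 30 ✓; dept Product ✗ → not eligible.
Employee Assistance Program — status temporary ✗ (requires part-time) → not eligible.

Bereavement Leave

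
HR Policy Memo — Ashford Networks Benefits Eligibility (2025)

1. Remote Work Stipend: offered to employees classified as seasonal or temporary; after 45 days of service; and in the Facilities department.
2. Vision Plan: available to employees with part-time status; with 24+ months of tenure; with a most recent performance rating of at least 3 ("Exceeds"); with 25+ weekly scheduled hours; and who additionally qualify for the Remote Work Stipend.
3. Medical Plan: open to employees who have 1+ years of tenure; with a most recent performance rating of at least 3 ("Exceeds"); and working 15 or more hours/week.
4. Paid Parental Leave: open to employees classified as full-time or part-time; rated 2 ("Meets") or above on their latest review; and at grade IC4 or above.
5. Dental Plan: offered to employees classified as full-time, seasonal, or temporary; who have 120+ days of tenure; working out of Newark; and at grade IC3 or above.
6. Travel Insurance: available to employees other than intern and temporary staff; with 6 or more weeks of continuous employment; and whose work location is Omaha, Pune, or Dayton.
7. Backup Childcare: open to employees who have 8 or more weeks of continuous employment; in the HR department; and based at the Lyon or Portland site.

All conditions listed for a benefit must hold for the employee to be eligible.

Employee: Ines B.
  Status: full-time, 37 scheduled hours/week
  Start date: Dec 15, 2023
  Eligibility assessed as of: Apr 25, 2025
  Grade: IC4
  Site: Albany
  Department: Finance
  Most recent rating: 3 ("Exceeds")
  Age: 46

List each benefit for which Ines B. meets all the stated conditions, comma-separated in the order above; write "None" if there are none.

Medical Plan, Paid Parental Leave

Service from Dec 15, 2023 to Apr 25, 2025: 497 days.
Remote Work Stipend — status full-time ✗ (requires seasonal or temporary) → not eligible.
Vision Plan — status full-time ✗ (requires part-time) → not eligible.
Medical Plan — service 497 days ≥ 1 year (≈365 days) ✓; rating 3 ≥ 3 ✓; 37 hrs/wk ≥ 15 ✓ → eligible.
Paid Parental Leave — status full-time ✓; rating 3 ≥ 2 ✓; grade IC4 ≥ IC4 ✓ → eligible.
Dental Plan — status full-time ✓; service 497 days ≥ 120 days ✓; site Albany ✗ (not Newark) → not eligible.
Travel Insurance — status full-time ✓ (not excluded); service 497 days ≥ 6 weeks (≈42 days) ✓; site Albany ✗ (not Omaha, Pune, or Dayton) → not eligible.
Backup Childcare — service 497 days ≥ 8 weeks (≈56 days) ✓; dept Finance ✗ → not eligible.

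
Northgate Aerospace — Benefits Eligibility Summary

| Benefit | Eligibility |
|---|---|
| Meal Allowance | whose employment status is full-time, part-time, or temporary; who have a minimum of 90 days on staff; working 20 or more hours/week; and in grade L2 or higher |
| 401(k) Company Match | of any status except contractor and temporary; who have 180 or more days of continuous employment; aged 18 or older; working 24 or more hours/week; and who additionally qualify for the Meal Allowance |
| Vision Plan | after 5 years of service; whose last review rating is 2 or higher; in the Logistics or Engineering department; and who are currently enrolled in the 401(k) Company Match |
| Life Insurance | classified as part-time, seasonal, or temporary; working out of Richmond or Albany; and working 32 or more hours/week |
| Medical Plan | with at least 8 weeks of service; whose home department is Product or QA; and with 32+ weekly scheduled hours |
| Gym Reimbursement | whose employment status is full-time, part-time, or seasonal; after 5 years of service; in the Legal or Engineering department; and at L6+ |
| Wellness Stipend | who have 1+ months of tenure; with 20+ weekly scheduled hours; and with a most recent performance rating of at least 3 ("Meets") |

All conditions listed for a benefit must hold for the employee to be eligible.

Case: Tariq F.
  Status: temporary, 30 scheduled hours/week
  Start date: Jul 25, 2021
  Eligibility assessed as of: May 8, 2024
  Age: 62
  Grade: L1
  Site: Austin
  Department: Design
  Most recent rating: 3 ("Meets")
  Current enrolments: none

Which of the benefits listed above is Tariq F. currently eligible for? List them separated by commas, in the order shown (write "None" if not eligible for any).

Wellness Stipend

Service from Jul 25, 2021 to May 8, 2024: 1018 days.
Meal Allowance — status temporary ✓; service 1018 days ≥ 90 days ✓; 30 hrs/wk ≥ 20 ✓; grade L1 < L2 ✗ → not eligible.
401(k) Company Match — status temporary ✗ (excluded) → not eligible.
Vision Plan — service 1018 days < 5 years (≈1825 days) ✗ → not eligible.
Life Insurance — status temporary ✓; site Austin ✗ (not Richmond or Albany) → not eligible.
Medical Plan — service 1018 days ≥ 8 weeks (≈56 days) ✓; dept Design ✗ → not eligible.
Gym Reimbursement — status temporary ✗ (requires full-time, part-time, or seasonal) → not eligible.
Wellness Stipend — service 1018 days ≥ 1 month (≈30 days) ✓; 30 hrs/wk ≥ 20 ✓; rating 3 ≥ 3 ✓ → eligible.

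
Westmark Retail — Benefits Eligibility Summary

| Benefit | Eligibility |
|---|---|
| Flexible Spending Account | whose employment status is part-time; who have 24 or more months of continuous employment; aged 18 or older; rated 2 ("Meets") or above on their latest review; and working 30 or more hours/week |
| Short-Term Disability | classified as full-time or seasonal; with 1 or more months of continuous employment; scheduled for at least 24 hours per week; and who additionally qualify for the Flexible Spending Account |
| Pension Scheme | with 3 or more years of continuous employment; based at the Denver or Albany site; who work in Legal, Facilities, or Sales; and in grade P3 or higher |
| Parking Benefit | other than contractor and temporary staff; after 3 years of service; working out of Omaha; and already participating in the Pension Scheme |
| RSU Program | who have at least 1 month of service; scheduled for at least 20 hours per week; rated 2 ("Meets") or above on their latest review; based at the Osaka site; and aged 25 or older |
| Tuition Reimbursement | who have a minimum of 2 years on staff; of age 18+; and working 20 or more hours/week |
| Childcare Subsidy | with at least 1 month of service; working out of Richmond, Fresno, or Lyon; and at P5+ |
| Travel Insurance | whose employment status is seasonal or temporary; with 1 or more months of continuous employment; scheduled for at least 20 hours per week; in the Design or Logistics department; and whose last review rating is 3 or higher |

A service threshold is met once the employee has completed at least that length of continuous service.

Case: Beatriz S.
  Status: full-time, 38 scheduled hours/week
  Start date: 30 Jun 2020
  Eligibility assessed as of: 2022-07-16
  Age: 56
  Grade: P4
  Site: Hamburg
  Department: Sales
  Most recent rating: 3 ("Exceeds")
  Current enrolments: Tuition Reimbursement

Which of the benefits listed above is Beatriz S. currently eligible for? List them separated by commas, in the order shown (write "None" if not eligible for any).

Service from 30 Jun 2020 to 2022-07-16: 746 days.
Flexible Spending Account — status full-time ✗ (requires part-time) → not eligible.
Short-Term Disability — status full-time ✓; service 746 days ≥ 1 month (≈30 days) ✓; 38 hrs/wk ≥ 24 ✓; not eligible for Flexible Spending Account ✗ → not eligible.
Pension Scheme — service 746 days < 3 years (≈1095 days) ✗ → not eligible.
Parking Benefit — status full-time ✓ (not excluded); service 746 days < 3 years (≈1095 days) ✗ → not eligible.
RSU Program — service 746 days ≥ 1 month (≈30 days) ✓; 38 hrs/wk ≥ 20 ✓; rating 3 ≥ 2 ✓; site Hamburg ✗ (not Osaka) → not eligible.
Tuition Reimbursement — service 746 days ≥ 2 years (≈730 days) ✓; age 56 ≥ 18 ✓; 38 hrs/wk ≥ 20 ✓ → eligible.
Childcare Subsidy — service 746 days ≥ 1 month (≈30 days) ✓; site Hamburg ✗ (not Richmond, Fresno, or Lyon) → not eligible.
Travel Insurance — status full-time ✗ (requires seasonal or temporary) → not eligible.

Tuition Reimbursement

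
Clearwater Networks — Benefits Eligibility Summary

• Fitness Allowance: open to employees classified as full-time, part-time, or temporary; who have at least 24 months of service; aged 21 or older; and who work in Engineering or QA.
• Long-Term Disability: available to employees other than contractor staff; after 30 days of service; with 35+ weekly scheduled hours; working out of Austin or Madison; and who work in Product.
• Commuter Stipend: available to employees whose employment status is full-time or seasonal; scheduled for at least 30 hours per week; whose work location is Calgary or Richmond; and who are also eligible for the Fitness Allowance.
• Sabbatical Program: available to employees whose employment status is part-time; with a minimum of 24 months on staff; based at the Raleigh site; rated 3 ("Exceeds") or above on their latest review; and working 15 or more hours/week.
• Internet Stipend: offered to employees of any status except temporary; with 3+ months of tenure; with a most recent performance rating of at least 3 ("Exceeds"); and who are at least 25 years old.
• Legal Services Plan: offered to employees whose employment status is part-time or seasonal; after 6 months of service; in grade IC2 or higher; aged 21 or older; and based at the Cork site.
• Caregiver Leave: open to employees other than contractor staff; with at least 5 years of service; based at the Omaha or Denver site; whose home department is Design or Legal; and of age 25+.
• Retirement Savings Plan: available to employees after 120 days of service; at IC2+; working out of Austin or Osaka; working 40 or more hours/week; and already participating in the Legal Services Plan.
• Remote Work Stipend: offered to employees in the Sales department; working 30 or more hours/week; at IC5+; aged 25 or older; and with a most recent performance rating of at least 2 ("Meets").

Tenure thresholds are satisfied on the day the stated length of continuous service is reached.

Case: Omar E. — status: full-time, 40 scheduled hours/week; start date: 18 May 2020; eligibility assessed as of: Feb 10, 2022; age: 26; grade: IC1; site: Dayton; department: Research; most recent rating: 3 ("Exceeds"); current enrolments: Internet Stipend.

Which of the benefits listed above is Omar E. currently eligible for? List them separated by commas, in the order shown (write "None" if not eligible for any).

Service from 18 May 2020 to Feb 10, 2022: 633 days.
Fitness Allowance — status full-time ✓; service 633 days < 24 months (≈720 days) ✗ → not eligible.
Long-Term Disability — status full-time ✓ (not excluded); service 633 days ≥ 30 days ✓; 40 hrs/wk ≥ 35 ✓; site Dayton ✗ (not Austin or Madison) → not eligible.
Commuter Stipend — status full-time ✓; 40 hrs/wk ≥ 30 ✓; site Dayton ✗ (not Calgary or Richmond) → not eligible.
Sabbatical Program — status full-time ✗ (requires part-time) → not eligible.
Internet Stipend — status full-time ✓ (not excluded); service 633 days ≥ 3 months (≈90 days) ✓; rating 3 ≥ 3 ✓; age 26 ≥ 25 ✓ → eligible.
Legal Services Plan — status full-time ✗ (requires part-time or seasonal) → not eligible.
Caregiver Leave — status full-time ✓ (not excluded); service 633 days < 5 years (≈1825 days) ✗ → not eligible.
Retirement Savings Plan — service 633 days ≥ 120 days ✓; grade IC1 < IC2 ✗ → not eligible.
Remote Work Stipend — dept Research ✗ → not eligible.

Internet Stipend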